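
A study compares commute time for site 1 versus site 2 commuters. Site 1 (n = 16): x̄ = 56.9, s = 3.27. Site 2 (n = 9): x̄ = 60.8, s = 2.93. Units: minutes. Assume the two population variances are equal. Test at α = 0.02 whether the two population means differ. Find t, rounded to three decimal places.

-2.966

Let group 1 = site 1, group 2 = site 2. H0: μ_1 = μ_2; H1: μ_1 ≠ μ_2 (two-sample pooled-variance t-test, two-sided).
s_p² = [(16−1)·3.27² + (9−1)·2.93²]/(16+9−2) = 9.95968
t = (56.9 − 60.8)/√[9.95968·(1/16 + 1/9)] = -2.966
df = n₁ + n₂ − 2 = 23
Two-sided p-value ≈ 0.007
Since p ≈ 0.007 < α = 0.02, reject H0; the data support H1.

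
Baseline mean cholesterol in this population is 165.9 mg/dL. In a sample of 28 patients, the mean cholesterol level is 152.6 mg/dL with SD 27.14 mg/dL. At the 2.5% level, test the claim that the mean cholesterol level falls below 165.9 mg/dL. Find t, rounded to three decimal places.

H0: μ = 165.9; H1: μ < 165.9 (one-sample t-test, left-tailed).
t = (x̄ − μ₀)/(s/√n) = (152.6 − 165.9)/(27.14/√28) = -2.593
df = n − 1 = 27
p-value = P(T ≤ -2.593) ≈ 0.0076
Since p ≈ 0.0076 < α = 0.025, reject H0; the data support H1.

-2.593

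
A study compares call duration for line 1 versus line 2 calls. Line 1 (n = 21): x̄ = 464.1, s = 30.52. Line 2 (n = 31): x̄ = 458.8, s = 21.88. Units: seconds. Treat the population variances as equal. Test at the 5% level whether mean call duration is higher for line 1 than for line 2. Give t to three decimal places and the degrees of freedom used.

t = 0.730, df = 50

Let group 1 = line 1, group 2 = line 2. H0: μ_1 = μ_2; H1: μ_1 > μ_2 (two-sample pooled-variance t-test, right-tailed).
s_p² = [(21−1)·30.52² + (31−1)·21.88²]/(21+31−2) = 659.829
t = (464.1 − 458.8)/√[659.829·(1/21 + 1/31)] = 0.730
df = n₁ + n₂ − 2 = 50
p-value = P(T ≥ 0.730) ≈ 0.2344
Since p ≈ 0.2344 > α = 0.05, fail to reject H0; the evidence is not statistically significant.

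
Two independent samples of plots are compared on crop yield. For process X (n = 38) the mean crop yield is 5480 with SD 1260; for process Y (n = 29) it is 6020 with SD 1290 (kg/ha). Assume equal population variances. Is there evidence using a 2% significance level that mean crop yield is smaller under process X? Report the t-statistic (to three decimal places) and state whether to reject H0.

Let group 1 = process X, group 2 = process Y. H0: μ_1 = μ_2; H1: μ_1 < μ_2 (two-sample pooled-variance t-test, left-tailed).
s_p² = [(38−1)·1260² + (29−1)·1290²]/(38+29−2) = 1620550
t = (5480 − 6020)/√[1620550·(1/38 + 1/29)] = -1.720
df = n₁ + n₂ − 2 = 65
p-value = P(T ≤ -1.720) ≈ 0.0451
Since p ≈ 0.0451 > α = 0.02, fail to reject H0; the data do not provide sufficient evidence against H0.

t = -1.720; fail to reject H0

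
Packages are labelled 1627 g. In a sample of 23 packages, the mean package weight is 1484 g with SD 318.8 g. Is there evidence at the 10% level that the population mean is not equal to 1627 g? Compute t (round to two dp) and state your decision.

H0: μ = 1627; H1: μ ≠ 1627 (one-sample t-test, two-sided).
t = (x̄ − μ₀)/(s/√n) = (1484 − 1627)/(318.8/√23) = -2.15
df = n − 1 = 22
Two-sided p-value ≈ 0.0427
Since p ≈ 0.0427 < α = 0.1, reject H0; the evidence is statistically significant.

t = -2.15; reject H0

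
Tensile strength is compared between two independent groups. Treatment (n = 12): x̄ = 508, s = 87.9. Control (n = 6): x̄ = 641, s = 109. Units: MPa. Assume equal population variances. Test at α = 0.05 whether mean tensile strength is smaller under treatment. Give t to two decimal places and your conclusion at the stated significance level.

t = -2.80; reject H0

Let group 1 = treatment, group 2 = control. H0: μ_1 = μ_2; H1: μ_1 < μ_2 (two-sample pooled-variance t-test, left-tailed).
s_p² = [(12−1)·87.9² + (6−1)·109²]/(12+6−2) = 9024.72
t = (508 − 641)/√[9024.72·(1/12 + 1/6)] = -2.80
df = n₁ + n₂ − 2 = 16
p-value = P(T ≤ -2.80) ≈ 0.006
Since p ≈ 0.006 < α = 0.05, reject H0; the evidence is statistically significant.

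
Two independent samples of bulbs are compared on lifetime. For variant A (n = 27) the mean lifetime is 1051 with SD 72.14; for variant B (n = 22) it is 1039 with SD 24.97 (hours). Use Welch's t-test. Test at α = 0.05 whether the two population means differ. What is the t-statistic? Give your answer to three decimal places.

Let group 1 = variant A, group 2 = variant B. H0: μ_1 = μ_2; H1: μ_1 ≠ μ_2 (Welch's two-sample t-test, two-sided).
t = (x̄_1 − x̄_2)/√(s_1²/n_1 + s_2²/n_2) = (1051 − 1039)/√(72.14²/27 + 24.97²/22) = 0.807
Welch–Satterthwaite df ≈ 33.32
Two-sided p-value ≈ 0.4254
Since p ≈ 0.4254 > α = 0.05, fail to reject H0; the data do not provide sufficient evidence against H0.

0.807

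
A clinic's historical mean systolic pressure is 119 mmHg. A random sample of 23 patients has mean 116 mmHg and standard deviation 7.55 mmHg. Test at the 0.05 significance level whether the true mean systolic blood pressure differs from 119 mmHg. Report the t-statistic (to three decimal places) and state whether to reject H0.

H0: μ = 119; H1: μ ≠ 119 (one-sample t-test, two-sided).
t = (x̄ − μ₀)/(s/√n) = (116 − 119)/(7.55/√23) = -1.906
df = n − 1 = 22
Two-sided p-value ≈ 0.070
Since p ≈ 0.070 > α = 0.05, fail to reject H0; the data do not provide sufficient evidence against H0.

t = -1.906; fail to reject H0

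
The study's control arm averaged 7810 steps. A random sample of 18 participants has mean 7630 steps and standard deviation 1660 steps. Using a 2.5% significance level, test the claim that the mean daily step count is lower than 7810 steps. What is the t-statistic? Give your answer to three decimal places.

-0.460

H0: μ = 7810; H1: μ < 7810 (one-sample t-test, left-tailed).
t = (x̄ − μ₀)/(s/√n) = (7630 − 7810)/(1660/√18) = -0.460
df = n − 1 = 17
p-value = P(T ≤ -0.460) ≈ 0.3257
Since p ≈ 0.3257 > α = 0.025, fail to reject H0; the evidence is not statistically significant.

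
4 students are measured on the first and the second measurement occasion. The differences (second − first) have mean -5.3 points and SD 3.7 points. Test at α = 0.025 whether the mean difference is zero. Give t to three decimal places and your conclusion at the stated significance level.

t = -2.865; fail to reject H0

H0: μ_d = 0; H1: μ_d ≠ 0 (paired t-test on the differences, two-sided).
t = d̄/(s_d/√n) = -5.3/(3.7/√4) = -2.865
df = n − 1 = 3
Two-sided p-value ≈ 0.0643
Since p ≈ 0.0643 > α = 0.025, fail to reject H0; the data do not provide sufficient evidence against H0.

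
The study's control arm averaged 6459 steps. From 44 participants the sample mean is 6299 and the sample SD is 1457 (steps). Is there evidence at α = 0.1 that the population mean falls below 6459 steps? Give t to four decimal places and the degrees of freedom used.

H0: μ = 6459; H1: μ < 6459 (one-sample t-test, left-tailed).
t = (x̄ − μ₀)/(s/√n) = (6299 − 6459)/(1457/√44) = -0.7284
df = n − 1 = 43
p-value = P(T ≤ -0.7284) ≈ 0.235
Since p ≈ 0.235 > α = 0.1, fail to reject H0; the evidence is not statistically significant.

t = -0.7284, df = 43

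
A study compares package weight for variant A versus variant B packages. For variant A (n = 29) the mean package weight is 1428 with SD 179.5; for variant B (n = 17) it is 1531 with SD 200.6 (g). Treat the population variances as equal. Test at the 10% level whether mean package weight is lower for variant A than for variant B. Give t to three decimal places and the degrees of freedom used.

Let group 1 = variant A, group 2 = variant B. H0: μ_1 = μ_2; H1: μ_1 < μ_2 (two-sample pooled-variance t-test, left-tailed).
s_p² = [(29−1)·179.5² + (17−1)·200.6²]/(29+17−2) = 35136.7
t = (1428 − 1531)/√[35136.7·(1/29 + 1/17)] = -1.799
df = n₁ + n₂ − 2 = 44
p-value = P(T ≤ -1.799) ≈ 0.0394
Since p ≈ 0.0394 < α = 0.1, reject H0; the evidence is statistically significant.

t = -1.799, df = 44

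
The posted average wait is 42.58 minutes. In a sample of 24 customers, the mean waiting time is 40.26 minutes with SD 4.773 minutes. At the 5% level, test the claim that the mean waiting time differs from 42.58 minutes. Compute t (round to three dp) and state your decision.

t = -2.381; reject H0

H0: μ = 42.58; H1: μ ≠ 42.58 (one-sample t-test, two-sided).
t = (x̄ − μ₀)/(s/√n) = (40.26 − 42.58)/(4.773/√24) = -2.381
df = n − 1 = 23
Two-sided p-value ≈ 0.026
Since p ≈ 0.026 < α = 0.05, reject H0; the data support H1.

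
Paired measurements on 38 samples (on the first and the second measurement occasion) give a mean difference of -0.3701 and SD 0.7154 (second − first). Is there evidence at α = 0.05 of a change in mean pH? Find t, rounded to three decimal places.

-3.189

H0: μ_d = 0; H1: μ_d ≠ 0 (paired t-test on the differences, two-sided).
t = d̄/(s_d/√n) = -0.3701/(0.7154/√38) = -3.189
df = n − 1 = 37
Two-sided p-value ≈ 0.003
Since p ≈ 0.003 < α = 0.05, reject H0; the evidence is statistically significant.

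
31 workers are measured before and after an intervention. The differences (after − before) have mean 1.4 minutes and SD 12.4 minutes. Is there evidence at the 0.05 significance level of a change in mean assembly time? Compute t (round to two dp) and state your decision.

H0: μ_d = 0; H1: μ_d ≠ 0 (paired t-test on the differences, two-sided).
t = d̄/(s_d/√n) = 1.4/(12.4/√31) = 0.63
df = n − 1 = 30
Two-sided p-value ≈ 0.534
Since p ≈ 0.534 > α = 0.05, fail to reject H0; the evidence is not statistically significant.

t = 0.63; fail to reject H0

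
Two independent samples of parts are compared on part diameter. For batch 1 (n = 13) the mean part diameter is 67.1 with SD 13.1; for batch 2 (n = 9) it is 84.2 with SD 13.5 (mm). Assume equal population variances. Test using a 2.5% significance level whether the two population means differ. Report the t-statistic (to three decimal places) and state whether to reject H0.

t = -2.974; reject H0

Let group 1 = batch 1, group 2 = batch 2. H0: μ_1 = μ_2; H1: μ_1 ≠ μ_2 (two-sample pooled-variance t-test, two-sided).
s_p² = [(13−1)·13.1² + (9−1)·13.5²]/(13+9−2) = 175.866
t = (67.1 − 84.2)/√[175.866·(1/13 + 1/9)] = -2.974
df = n₁ + n₂ − 2 = 20
Two-sided p-value ≈ 0.0075
Since p ≈ 0.0075 < α = 0.025, reject H0; the data support H1.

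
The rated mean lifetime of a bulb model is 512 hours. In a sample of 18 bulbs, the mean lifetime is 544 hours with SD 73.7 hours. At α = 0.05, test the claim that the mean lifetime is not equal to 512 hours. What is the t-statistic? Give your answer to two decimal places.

H0: μ = 512; H1: μ ≠ 512 (one-sample t-test, two-sided).
t = (x̄ − μ₀)/(s/√n) = (544 − 512)/(73.7/√18) = 1.84
df = n − 1 = 17
Two-sided p-value ≈ 0.0830
Since p ≈ 0.0830 > α = 0.05, fail to reject H0; the data do not provide sufficient evidence against H0.

1.84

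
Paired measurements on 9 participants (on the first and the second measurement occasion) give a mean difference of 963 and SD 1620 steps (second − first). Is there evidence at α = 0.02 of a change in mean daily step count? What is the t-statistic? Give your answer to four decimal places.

H0: μ_d = 0; H1: μ_d ≠ 0 (paired t-test on the differences, two-sided).
t = d̄/(s_d/√n) = 963/(1620/√9) = 1.7833
df = n − 1 = 8
Two-sided p-value ≈ 0.112
Since p ≈ 0.112 > α = 0.02, fail to reject H0; the data do not provide sufficient evidence against H0.

1.7833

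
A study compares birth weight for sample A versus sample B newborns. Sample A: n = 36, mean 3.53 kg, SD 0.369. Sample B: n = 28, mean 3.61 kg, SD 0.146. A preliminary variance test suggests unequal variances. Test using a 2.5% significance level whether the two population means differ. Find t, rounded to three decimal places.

-1.187

Let group 1 = sample A, group 2 = sample B. H0: μ_1 = μ_2; H1: μ_1 ≠ μ_2 (Welch's two-sample t-test, two-sided).
t = (x̄_1 − x̄_2)/√(s_1²/n_1 + s_2²/n_2) = (3.53 − 3.61)/√(0.369²/36 + 0.146²/28) = -1.187
Welch–Satterthwaite df ≈ 47.99
Two-sided p-value ≈ 0.241
Since p ≈ 0.241 > α = 0.025, fail to reject H0; the evidence is not statistically significant.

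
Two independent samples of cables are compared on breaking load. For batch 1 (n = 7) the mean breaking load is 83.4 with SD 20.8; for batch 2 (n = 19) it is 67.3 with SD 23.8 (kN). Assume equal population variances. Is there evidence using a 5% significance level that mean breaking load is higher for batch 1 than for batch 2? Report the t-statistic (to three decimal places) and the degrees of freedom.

t = 1.577, df = 24

Let group 1 = batch 1, group 2 = batch 2. H0: μ_1 = μ_2; H1: μ_1 > μ_2 (two-sample pooled-variance t-test, right-tailed).
s_p² = [(7−1)·20.8² + (19−1)·23.8²]/(7+19−2) = 532.99
t = (83.4 − 67.3)/√[532.99·(1/7 + 1/19)] = 1.577
df = n₁ + n₂ − 2 = 24
p-value = P(T ≥ 1.577) ≈ 0.0639
Since p ≈ 0.0639 > α = 0.05, fail to reject H0; the data do not provide sufficient evidence against H0.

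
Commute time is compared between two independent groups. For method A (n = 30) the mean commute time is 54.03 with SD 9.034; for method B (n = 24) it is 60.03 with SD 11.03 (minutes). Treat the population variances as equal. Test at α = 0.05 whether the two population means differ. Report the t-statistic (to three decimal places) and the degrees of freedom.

Let group 1 = method A, group 2 = method B. H0: μ_1 = μ_2; H1: μ_1 ≠ μ_2 (two-sample pooled-variance t-test, two-sided).
s_p² = [(30−1)·9.034² + (24−1)·11.03²]/(30+24−2) = 99.3266
t = (54.03 − 60.03)/√[99.3266·(1/30 + 1/24)] = -2.198
df = n₁ + n₂ − 2 = 52
Two-sided p-value ≈ 0.032
Since p ≈ 0.032 < α = 0.05, reject H0; the data support H1.

t = -2.198, df = 52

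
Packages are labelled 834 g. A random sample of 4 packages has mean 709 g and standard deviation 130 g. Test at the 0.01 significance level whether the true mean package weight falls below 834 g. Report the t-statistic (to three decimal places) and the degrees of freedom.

H0: μ = 834; H1: μ < 834 (one-sample t-test, left-tailed).
t = (x̄ − μ₀)/(s/√n) = (709 − 834)/(130/√4) = -1.923
df = n − 1 = 3
p-value = P(T ≤ -1.923) ≈ 0.075
Since p ≈ 0.075 > α = 0.01, fail to reject H0; the evidence is not statistically significant.

t = -1.923, df = 3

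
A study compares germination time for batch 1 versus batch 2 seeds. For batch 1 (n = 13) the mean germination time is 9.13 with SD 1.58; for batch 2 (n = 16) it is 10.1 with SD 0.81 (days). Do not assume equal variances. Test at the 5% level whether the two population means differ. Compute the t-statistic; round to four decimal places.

-2.0094

Let group 1 = batch 1, group 2 = batch 2. H0: μ_1 = μ_2; H1: μ_1 ≠ μ_2 (Welch's two-sample t-test, two-sided).
t = (x̄_1 − x̄_2)/√(s_1²/n_1 + s_2²/n_2) = (9.13 − 10.1)/√(1.58²/13 + 0.81²/16) = -2.0094
Welch–Satterthwaite df ≈ 17.05
Two-sided p-value ≈ 0.0606
Since p ≈ 0.0606 > α = 0.05, fail to reject H0; the evidence is not statistically significant.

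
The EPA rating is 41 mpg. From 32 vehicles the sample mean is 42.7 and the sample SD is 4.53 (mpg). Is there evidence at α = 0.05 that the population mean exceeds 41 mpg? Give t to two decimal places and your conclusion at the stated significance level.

t = 2.12; reject H0

H0: μ = 41; H1: μ > 41 (one-sample t-test, right-tailed).
t = (x̄ − μ₀)/(s/√n) = (42.7 − 41)/(4.53/√32) = 2.12
df = n − 1 = 31
p-value = P(T ≥ 2.12) ≈ 0.0209
Since p ≈ 0.0209 < α = 0.05, reject H0; the data support H1.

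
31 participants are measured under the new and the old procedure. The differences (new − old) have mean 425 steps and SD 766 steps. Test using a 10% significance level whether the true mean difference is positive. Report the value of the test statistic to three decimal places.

3.089

H0: μ_d = 0; H1: μ_d > 0 (paired t-test on the differences, right-tailed).
t = d̄/(s_d/√n) = 425/(766/√31) = 3.089
df = n − 1 = 30
p-value = P(T ≥ 3.089) ≈ 0.0022
Since p ≈ 0.0022 < α = 0.1, reject H0; the data support H1.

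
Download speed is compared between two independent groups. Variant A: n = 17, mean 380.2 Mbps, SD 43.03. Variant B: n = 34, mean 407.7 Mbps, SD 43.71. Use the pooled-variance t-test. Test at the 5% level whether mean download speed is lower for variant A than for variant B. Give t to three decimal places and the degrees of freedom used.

t = -2.129, df = 49

Let group 1 = variant A, group 2 = variant B. H0: μ_1 = μ_2; H1: μ_1 < μ_2 (two-sample pooled-variance t-test, left-tailed).
s_p² = [(17−1)·43.03² + (34−1)·43.71²]/(17+34−2) = 1891.3
t = (380.2 − 407.7)/√[1891.3·(1/17 + 1/34)] = -2.129
df = n₁ + n₂ − 2 = 49
p-value = P(T ≤ -2.129) ≈ 0.0192
Since p ≈ 0.0192 < α = 0.05, reject H0; the evidence is statistically significant.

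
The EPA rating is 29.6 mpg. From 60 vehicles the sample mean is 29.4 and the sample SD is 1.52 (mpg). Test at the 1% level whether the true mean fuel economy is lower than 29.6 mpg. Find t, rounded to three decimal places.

H0: μ = 29.6; H1: μ < 29.6 (one-sample t-test, left-tailed).
t = (x̄ − μ₀)/(s/√n) = (29.4 − 29.6)/(1.52/√60) = -1.019
df = n − 1 = 59
p-value = P(T ≤ -1.019) ≈ 0.1561
Since p ≈ 0.1561 > α = 0.01, fail to reject H0; the evidence is not statistically significant.

-1.019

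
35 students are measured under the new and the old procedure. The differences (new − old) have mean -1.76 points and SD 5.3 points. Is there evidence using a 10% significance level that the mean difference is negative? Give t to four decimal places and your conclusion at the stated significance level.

H0: μ_d = 0; H1: μ_d < 0 (paired t-test on the differences, left-tailed).
t = d̄/(s_d/√n) = -1.76/(5.3/√35) = -1.9646
df = n − 1 = 34
p-value = P(T ≤ -1.9646) ≈ 0.0288
Since p ≈ 0.0288 < α = 0.1, reject H0; the data support H1.

t = -1.9646; reject H0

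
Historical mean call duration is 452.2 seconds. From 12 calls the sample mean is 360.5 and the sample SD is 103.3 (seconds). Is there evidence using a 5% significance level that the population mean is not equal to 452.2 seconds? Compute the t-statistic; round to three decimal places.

-3.075

H0: μ = 452.2; H1: μ ≠ 452.2 (one-sample t-test, two-sided).
t = (x̄ − μ₀)/(s/√n) = (360.5 − 452.2)/(103.3/√12) = -3.075
df = n − 1 = 11
Two-sided p-value ≈ 0.011
Since p ≈ 0.011 < α = 0.05, reject H0; the evidence is statistically significant.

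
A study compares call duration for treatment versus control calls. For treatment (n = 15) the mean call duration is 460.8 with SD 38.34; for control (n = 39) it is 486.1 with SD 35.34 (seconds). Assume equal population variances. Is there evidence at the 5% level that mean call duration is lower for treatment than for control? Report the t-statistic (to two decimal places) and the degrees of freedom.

t = -2.30, df = 52

Let group 1 = treatment, group 2 = control. H0: μ_1 = μ_2; H1: μ_1 < μ_2 (two-sample pooled-variance t-test, left-tailed).
s_p² = [(15−1)·38.34² + (39−1)·35.34²]/(15+39−2) = 1308.43
t = (460.8 − 486.1)/√[1308.43·(1/15 + 1/39)] = -2.30
df = n₁ + n₂ − 2 = 52
p-value = P(T ≤ -2.30) ≈ 0.0127
Since p ≈ 0.0127 < α = 0.05, reject H0; the data support H1.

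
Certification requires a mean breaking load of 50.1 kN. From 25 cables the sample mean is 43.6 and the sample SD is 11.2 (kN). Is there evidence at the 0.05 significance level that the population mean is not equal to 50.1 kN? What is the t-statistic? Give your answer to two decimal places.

-2.90

H0: μ = 50.1; H1: μ ≠ 50.1 (one-sample t-test, two-sided).
t = (x̄ − μ₀)/(s/√n) = (43.6 − 50.1)/(11.2/√25) = -2.90
df = n − 1 = 24
Two-sided p-value ≈ 0.0078
Since p ≈ 0.0078 < α = 0.05, reject H0; the data support H1.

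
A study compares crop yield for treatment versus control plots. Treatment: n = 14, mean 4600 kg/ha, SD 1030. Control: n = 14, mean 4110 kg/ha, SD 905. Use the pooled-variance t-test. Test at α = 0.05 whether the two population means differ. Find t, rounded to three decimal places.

1.337

Let group 1 = treatment, group 2 = control. H0: μ_1 = μ_2; H1: μ_1 ≠ μ_2 (two-sample pooled-variance t-test, two-sided).
s_p² = [(14−1)·1030² + (14−1)·905²]/(14+14−2) = 939962
t = (4600 − 4110)/√[939962·(1/14 + 1/14)] = 1.337
df = n₁ + n₂ − 2 = 26
Two-sided p-value ≈ 0.1927
Since p ≈ 0.1927 > α = 0.05, fail to reject H0; the evidence is not statistically significant.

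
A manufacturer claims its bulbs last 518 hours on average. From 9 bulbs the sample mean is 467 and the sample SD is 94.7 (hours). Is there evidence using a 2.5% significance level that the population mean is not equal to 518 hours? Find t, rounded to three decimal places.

-1.616

H0: μ = 518; H1: μ ≠ 518 (one-sample t-test, two-sided).
t = (x̄ − μ₀)/(s/√n) = (467 − 518)/(94.7/√9) = -1.616
df = n − 1 = 8
Two-sided p-value ≈ 0.1448
Since p ≈ 0.1448 > α = 0.025, fail to reject H0; the evidence is not statistically significant.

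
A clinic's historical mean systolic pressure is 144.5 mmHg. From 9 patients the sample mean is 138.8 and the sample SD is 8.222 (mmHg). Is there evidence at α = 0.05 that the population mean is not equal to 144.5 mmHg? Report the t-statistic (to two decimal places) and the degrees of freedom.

H0: μ = 144.5; H1: μ ≠ 144.5 (one-sample t-test, two-sided).
t = (x̄ − μ₀)/(s/√n) = (138.8 − 144.5)/(8.222/√9) = -2.08
df = n − 1 = 8
Two-sided p-value ≈ 0.0711
Since p ≈ 0.0711 > α = 0.05, fail to reject H0; the evidence is not statistically significant.

t = -2.08, df = 8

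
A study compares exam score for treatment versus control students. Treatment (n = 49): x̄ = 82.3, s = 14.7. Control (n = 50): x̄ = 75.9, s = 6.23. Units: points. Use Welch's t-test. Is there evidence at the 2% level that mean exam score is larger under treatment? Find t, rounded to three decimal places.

Let group 1 = treatment, group 2 = control. H0: μ_1 = μ_2; H1: μ_1 > μ_2 (Welch's two-sample t-test, right-tailed).
t = (x̄_1 − x̄_2)/√(s_1²/n_1 + s_2²/n_2) = (82.3 − 75.9)/√(14.7²/49 + 6.23²/50) = 2.810
Welch–Satterthwaite df ≈ 64.43
p-value = P(T ≥ 2.810) ≈ 0.003
Since p ≈ 0.003 < α = 0.02, reject H0; the evidence is statistically significant.

2.810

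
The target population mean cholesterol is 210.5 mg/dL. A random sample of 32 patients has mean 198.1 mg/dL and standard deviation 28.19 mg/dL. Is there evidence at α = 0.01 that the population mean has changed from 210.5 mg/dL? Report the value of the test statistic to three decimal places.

H0: μ = 210.5; H1: μ ≠ 210.5 (one-sample t-test, two-sided).
t = (x̄ − μ₀)/(s/√n) = (198.1 − 210.5)/(28.19/√32) = -2.488
df = n − 1 = 31
Two-sided p-value ≈ 0.0184
Since p ≈ 0.0184 > α = 0.01, fail to reject H0; the data do not provide sufficient evidence against H0.

-2.488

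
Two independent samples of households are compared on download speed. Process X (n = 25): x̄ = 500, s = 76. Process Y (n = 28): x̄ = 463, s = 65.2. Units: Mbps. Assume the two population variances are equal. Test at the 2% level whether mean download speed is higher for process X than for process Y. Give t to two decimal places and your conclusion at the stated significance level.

Let group 1 = process X, group 2 = process Y. H0: μ_1 = μ_2; H1: μ_1 > μ_2 (two-sample pooled-variance t-test, right-tailed).
s_p² = [(25−1)·76² + (28−1)·65.2²]/(25+28−2) = 4968.67
t = (500 − 463)/√[4968.67·(1/25 + 1/28)] = 1.91
df = n₁ + n₂ − 2 = 51
p-value = P(T ≥ 1.91) ≈ 0.0310
Since p ≈ 0.0310 > α = 0.02, fail to reject H0; the evidence is not statistically significant.

t = 1.91; fail to reject H0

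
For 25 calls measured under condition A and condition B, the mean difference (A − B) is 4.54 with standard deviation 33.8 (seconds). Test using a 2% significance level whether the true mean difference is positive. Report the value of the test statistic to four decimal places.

H0: μ_d = 0; H1: μ_d > 0 (paired t-test on the differences, right-tailed).
t = d̄/(s_d/√n) = 4.54/(33.8/√25) = 0.6716
df = n − 1 = 24
p-value = P(T ≥ 0.6716) ≈ 0.254
Since p ≈ 0.254 > α = 0.02, fail to reject H0; the data do not provide sufficient evidence against H0.

0.6716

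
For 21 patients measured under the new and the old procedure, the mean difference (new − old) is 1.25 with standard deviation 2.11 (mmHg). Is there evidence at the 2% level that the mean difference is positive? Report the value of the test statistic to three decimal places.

H0: μ_d = 0; H1: μ_d > 0 (paired t-test on the differences, right-tailed).
t = d̄/(s_d/√n) = 1.25/(2.11/√21) = 2.715
df = n − 1 = 20
p-value = P(T ≥ 2.715) ≈ 0.0067
Since p ≈ 0.0067 < α = 0.02, reject H0; the evidence is statistically significant.

2.715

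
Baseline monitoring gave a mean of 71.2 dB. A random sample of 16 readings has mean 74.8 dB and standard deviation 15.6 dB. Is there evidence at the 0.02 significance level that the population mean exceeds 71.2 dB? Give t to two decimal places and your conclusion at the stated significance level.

H0: μ = 71.2; H1: μ > 71.2 (one-sample t-test, right-tailed).
t = (x̄ − μ₀)/(s/√n) = (74.8 − 71.2)/(15.6/√16) = 0.92
df = n − 1 = 15
p-value = P(T ≥ 0.92) ≈ 0.185
Since p ≈ 0.185 > α = 0.02, fail to reject H0; the evidence is not statistically significant.

t = 0.92; fail to reject H0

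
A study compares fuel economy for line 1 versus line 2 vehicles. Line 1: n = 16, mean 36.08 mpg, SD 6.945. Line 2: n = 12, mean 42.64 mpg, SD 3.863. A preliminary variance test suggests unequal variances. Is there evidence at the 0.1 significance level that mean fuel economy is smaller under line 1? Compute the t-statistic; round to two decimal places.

Let group 1 = line 1, group 2 = line 2. H0: μ_1 = μ_2; H1: μ_1 < μ_2 (Welch's two-sample t-test, left-tailed).
t = (x̄_1 − x̄_2)/√(s_1²/n_1 + s_2²/n_2) = (36.08 − 42.64)/√(6.945²/16 + 3.863²/12) = -3.18
Welch–Satterthwaite df ≈ 24.29
p-value = P(T ≤ -3.18) ≈ 0.002
Since p ≈ 0.002 < α = 0.1, reject H0; the evidence is statistically significant.

-3.18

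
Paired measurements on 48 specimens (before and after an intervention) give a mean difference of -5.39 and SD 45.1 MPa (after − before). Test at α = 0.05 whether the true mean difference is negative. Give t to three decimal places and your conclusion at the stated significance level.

H0: μ_d = 0; H1: μ_d < 0 (paired t-test on the differences, left-tailed).
t = d̄/(s_d/√n) = -5.39/(45.1/√48) = -0.828
df = n − 1 = 47
p-value = P(T ≤ -0.828) ≈ 0.2059
Since p ≈ 0.2059 > α = 0.05, fail to reject H0; the data do not provide sufficient evidence against H0.

t = -0.828; fail to reject H0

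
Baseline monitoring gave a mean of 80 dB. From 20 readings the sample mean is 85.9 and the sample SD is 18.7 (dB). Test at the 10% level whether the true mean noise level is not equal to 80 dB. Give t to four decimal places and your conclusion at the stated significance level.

t = 1.4110; fail to reject H0

H0: μ = 80; H1: μ ≠ 80 (one-sample t-test, two-sided).
t = (x̄ − μ₀)/(s/√n) = (85.9 − 80)/(18.7/√20) = 1.4110
df = n − 1 = 19
Two-sided p-value ≈ 0.1744
Since p ≈ 0.1744 > α = 0.1, fail to reject H0; the evidence is not statistically significant.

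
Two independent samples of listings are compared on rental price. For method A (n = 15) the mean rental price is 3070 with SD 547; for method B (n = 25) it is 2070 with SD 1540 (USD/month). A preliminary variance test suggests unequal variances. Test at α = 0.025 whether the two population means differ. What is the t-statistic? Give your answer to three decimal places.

2.951

Let group 1 = method A, group 2 = method B. H0: μ_1 = μ_2; H1: μ_1 ≠ μ_2 (Welch's two-sample t-test, two-sided).
t = (x̄_1 − x̄_2)/√(s_1²/n_1 + s_2²/n_2) = (3070 − 2070)/√(547²/15 + 1540²/25) = 2.951
Welch–Satterthwaite df ≈ 32.68
Two-sided p-value ≈ 0.006
Since p ≈ 0.006 < α = 0.025, reject H0; the data support H1.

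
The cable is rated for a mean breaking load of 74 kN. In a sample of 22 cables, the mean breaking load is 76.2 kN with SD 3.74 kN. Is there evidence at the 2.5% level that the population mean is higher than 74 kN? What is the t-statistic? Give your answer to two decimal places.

H0: μ = 74; H1: μ > 74 (one-sample t-test, right-tailed).
t = (x̄ − μ₀)/(s/√n) = (76.2 − 74)/(3.74/√22) = 2.76
df = n − 1 = 21
p-value = P(T ≥ 2.76) ≈ 0.0059
Since p ≈ 0.0059 < α = 0.025, reject H0; the data support H1.

2.76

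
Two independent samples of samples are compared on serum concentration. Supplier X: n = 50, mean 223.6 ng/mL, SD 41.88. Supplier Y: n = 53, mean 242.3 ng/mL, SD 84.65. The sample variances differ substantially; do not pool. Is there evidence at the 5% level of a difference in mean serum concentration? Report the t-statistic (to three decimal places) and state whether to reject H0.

Let group 1 = supplier X, group 2 = supplier Y. H0: μ_1 = μ_2; H1: μ_1 ≠ μ_2 (Welch's two-sample t-test, two-sided).
t = (x̄_1 − x̄_2)/√(s_1²/n_1 + s_2²/n_2) = (223.6 − 242.3)/√(41.88²/50 + 84.65²/53) = -1.433
Welch–Satterthwaite df ≈ 76.98
Two-sided p-value ≈ 0.156
Since p ≈ 0.156 > α = 0.05, fail to reject H0; the data do not provide sufficient evidence against H0.

t = -1.433; fail to reject H0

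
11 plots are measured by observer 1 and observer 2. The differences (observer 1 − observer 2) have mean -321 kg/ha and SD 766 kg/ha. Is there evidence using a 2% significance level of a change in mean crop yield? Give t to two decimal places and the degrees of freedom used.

t = -1.39, df = 10

H0: μ_d = 0; H1: μ_d ≠ 0 (paired t-test on the differences, two-sided).
t = d̄/(s_d/√n) = -321/(766/√11) = -1.39
df = n − 1 = 10
Two-sided p-value ≈ 0.195
Since p ≈ 0.195 > α = 0.02, fail to reject H0; the evidence is not statistically significant.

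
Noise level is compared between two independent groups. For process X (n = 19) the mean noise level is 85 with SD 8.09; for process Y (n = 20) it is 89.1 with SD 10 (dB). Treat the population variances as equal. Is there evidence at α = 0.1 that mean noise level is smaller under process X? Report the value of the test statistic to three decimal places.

Let group 1 = process X, group 2 = process Y. H0: μ_1 = μ_2; H1: μ_1 < μ_2 (two-sample pooled-variance t-test, left-tailed).
s_p² = [(19−1)·8.09² + (20−1)·10²]/(19+20−2) = 83.191
t = (85 − 89.1)/√[83.191·(1/19 + 1/20)] = -1.403
df = n₁ + n₂ − 2 = 37
p-value = P(T ≤ -1.403) ≈ 0.084
Since p ≈ 0.084 < α = 0.1, reject H0; the data support H1.

-1.403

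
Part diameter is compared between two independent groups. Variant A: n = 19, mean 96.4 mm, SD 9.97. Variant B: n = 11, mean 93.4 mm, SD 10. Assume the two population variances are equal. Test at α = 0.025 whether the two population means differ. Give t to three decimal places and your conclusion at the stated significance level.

Let group 1 = variant A, group 2 = variant B. H0: μ_1 = μ_2; H1: μ_1 ≠ μ_2 (two-sample pooled-variance t-test, two-sided).
s_p² = [(19−1)·9.97² + (11−1)·10²]/(19+11−2) = 99.6149
t = (96.4 − 93.4)/√[99.6149·(1/19 + 1/11)] = 0.793
df = n₁ + n₂ − 2 = 28
Two-sided p-value ≈ 0.4342
Since p ≈ 0.4342 > α = 0.025, fail to reject H0; the data do not provide sufficient evidence against H0.

t = 0.793; fail to reject H0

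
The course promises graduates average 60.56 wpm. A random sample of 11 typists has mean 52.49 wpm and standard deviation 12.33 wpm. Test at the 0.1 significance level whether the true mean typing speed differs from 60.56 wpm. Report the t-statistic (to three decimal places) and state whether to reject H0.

t = -2.171; reject H0

H0: μ = 60.56; H1: μ ≠ 60.56 (one-sample t-test, two-sided).
t = (x̄ − μ₀)/(s/√n) = (52.49 − 60.56)/(12.33/√11) = -2.171
df = n − 1 = 10
Two-sided p-value ≈ 0.055
Since p ≈ 0.055 < α = 0.1, reject H0; the data support H1.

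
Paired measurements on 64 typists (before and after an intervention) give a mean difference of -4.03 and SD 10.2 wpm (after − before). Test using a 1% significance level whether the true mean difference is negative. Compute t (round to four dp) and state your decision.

H0: μ_d = 0; H1: μ_d < 0 (paired t-test on the differences, left-tailed).
t = d̄/(s_d/√n) = -4.03/(10.2/√64) = -3.1608
df = n − 1 = 63
p-value = P(T ≤ -3.1608) ≈ 0.001
Since p ≈ 0.001 < α = 0.01, reject H0; the evidence is statistically significant.

t = -3.1608; reject H0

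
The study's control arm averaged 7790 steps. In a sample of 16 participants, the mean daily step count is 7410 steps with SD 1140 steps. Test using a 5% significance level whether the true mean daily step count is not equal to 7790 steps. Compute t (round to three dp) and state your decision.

H0: μ = 7790; H1: μ ≠ 7790 (one-sample t-test, two-sided).
t = (x̄ − μ₀)/(s/√n) = (7410 − 7790)/(1140/√16) = -1.333
df = n − 1 = 15
Two-sided p-value ≈ 0.2023
Since p ≈ 0.2023 > α = 0.05, fail to reject H0; the evidence is not statistically significant.

t = -1.333; fail to reject H0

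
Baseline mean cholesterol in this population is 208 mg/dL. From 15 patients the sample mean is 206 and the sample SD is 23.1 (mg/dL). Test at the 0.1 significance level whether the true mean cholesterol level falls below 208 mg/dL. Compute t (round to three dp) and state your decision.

H0: μ = 208; H1: μ < 208 (one-sample t-test, left-tailed).
t = (x̄ − μ₀)/(s/√n) = (206 − 208)/(23.1/√15) = -0.335
df = n − 1 = 14
p-value = P(T ≤ -0.335) ≈ 0.3712
Since p ≈ 0.3712 > α = 0.1, fail to reject H0; the data do not provide sufficient evidence against H0.

t = -0.335; fail to reject H0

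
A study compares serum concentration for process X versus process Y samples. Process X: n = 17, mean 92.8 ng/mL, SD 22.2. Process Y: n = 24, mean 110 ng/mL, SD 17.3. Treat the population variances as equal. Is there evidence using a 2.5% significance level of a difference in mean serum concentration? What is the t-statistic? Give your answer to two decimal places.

Let group 1 = process X, group 2 = process Y. H0: μ_1 = μ_2; H1: μ_1 ≠ μ_2 (two-sample pooled-variance t-test, two-sided).
s_p² = [(17−1)·22.2² + (24−1)·17.3²]/(17+24−2) = 378.695
t = (92.8 − 110)/√[378.695·(1/17 + 1/24)] = -2.79
df = n₁ + n₂ − 2 = 39
Two-sided p-value ≈ 0.0082
Since p ≈ 0.0082 < α = 0.025, reject H0; the data support H1.

-2.79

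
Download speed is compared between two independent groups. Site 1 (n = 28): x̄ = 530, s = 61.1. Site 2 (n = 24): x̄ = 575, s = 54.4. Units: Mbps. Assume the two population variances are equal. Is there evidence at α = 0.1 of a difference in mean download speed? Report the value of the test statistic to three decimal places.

-2.784

Let group 1 = site 1, group 2 = site 2. H0: μ_1 = μ_2; H1: μ_1 ≠ μ_2 (two-sample pooled-variance t-test, two-sided).
s_p² = [(28−1)·61.1² + (24−1)·54.4²]/(28+24−2) = 3377.24
t = (530 − 575)/√[3377.24·(1/28 + 1/24)] = -2.784
df = n₁ + n₂ − 2 = 50
Two-sided p-value ≈ 0.0076
Since p ≈ 0.0076 < α = 0.1, reject H0; the data support H1.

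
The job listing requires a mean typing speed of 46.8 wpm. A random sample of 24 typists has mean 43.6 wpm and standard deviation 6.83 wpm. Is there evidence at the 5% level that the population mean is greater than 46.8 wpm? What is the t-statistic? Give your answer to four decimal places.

H0: μ = 46.8; H1: μ > 46.8 (one-sample t-test, right-tailed).
t = (x̄ − μ₀)/(s/√n) = (43.6 − 46.8)/(6.83/√24) = -2.2953
df = n − 1 = 23
p-value = P(T ≥ -2.2953) ≈ 0.9844
Since p ≈ 0.9844 > α = 0.05, fail to reject H0; the data do not provide sufficient evidence against H0.

-2.2953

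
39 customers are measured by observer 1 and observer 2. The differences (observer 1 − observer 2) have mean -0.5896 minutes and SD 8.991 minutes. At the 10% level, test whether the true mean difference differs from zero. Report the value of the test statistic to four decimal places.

-0.4095

H0: μ_d = 0; H1: μ_d ≠ 0 (paired t-test on the differences, two-sided).
t = d̄/(s_d/√n) = -0.5896/(8.991/√39) = -0.4095
df = n − 1 = 38
Two-sided p-value ≈ 0.684
Since p ≈ 0.684 > α = 0.1, fail to reject H0; the evidence is not statistically significant.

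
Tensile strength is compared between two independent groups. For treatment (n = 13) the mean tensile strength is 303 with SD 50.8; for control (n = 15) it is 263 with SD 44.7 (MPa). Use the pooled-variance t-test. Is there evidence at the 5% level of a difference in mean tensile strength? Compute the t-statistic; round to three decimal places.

Let group 1 = treatment, group 2 = control. H0: μ_1 = μ_2; H1: μ_1 ≠ μ_2 (two-sample pooled-variance t-test, two-sided).
s_p² = [(13−1)·50.8² + (15−1)·44.7²]/(13+15−2) = 2266.96
t = (303 − 263)/√[2266.96·(1/13 + 1/15)] = 2.217
df = n₁ + n₂ − 2 = 26
Two-sided p-value ≈ 0.0356
Since p ≈ 0.0356 < α = 0.05, reject H0; the data support H1.

2.217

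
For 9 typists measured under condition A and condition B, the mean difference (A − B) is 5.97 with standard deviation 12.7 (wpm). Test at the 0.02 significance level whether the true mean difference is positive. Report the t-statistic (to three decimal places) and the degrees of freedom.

t = 1.410, df = 8

H0: μ_d = 0; H1: μ_d > 0 (paired t-test on the differences, right-tailed).
t = d̄/(s_d/√n) = 5.97/(12.7/√9) = 1.410
df = n − 1 = 8
p-value = P(T ≥ 1.410) ≈ 0.098
Since p ≈ 0.098 > α = 0.02, fail to reject H0; the evidence is not statistically significant.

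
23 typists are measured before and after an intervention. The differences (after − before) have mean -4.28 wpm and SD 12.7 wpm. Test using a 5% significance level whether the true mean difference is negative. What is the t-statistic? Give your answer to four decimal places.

-1.6162

H0: μ_d = 0; H1: μ_d < 0 (paired t-test on the differences, left-tailed).
t = d̄/(s_d/√n) = -4.28/(12.7/√23) = -1.6162
df = n − 1 = 22
p-value = P(T ≤ -1.6162) ≈ 0.0601
Since p ≈ 0.0601 > α = 0.05, fail to reject H0; the evidence is not statistically significant.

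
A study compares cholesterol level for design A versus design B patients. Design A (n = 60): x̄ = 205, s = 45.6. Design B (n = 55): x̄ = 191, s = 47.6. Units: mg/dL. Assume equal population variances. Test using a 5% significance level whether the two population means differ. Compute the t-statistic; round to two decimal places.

Let group 1 = design A, group 2 = design B. H0: μ_1 = μ_2; H1: μ_1 ≠ μ_2 (two-sample pooled-variance t-test, two-sided).
s_p² = [(60−1)·45.6² + (55−1)·47.6²]/(60+55−2) = 2168.44
t = (205 − 191)/√[2168.44·(1/60 + 1/55)] = 1.61
df = n₁ + n₂ − 2 = 113
Two-sided p-value ≈ 0.110
Since p ≈ 0.110 > α = 0.05, fail to reject H0; the data do not provide sufficient evidence against H0.

1.61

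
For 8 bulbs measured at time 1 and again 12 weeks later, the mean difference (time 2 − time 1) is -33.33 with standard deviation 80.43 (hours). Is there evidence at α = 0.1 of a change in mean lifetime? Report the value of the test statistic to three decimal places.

-1.172

H0: μ_d = 0; H1: μ_d ≠ 0 (paired t-test on the differences, two-sided).
t = d̄/(s_d/√n) = -33.33/(80.43/√8) = -1.172
df = n − 1 = 7
Two-sided p-value ≈ 0.2795
Since p ≈ 0.2795 > α = 0.1, fail to reject H0; the data do not provide sufficient evidence against H0.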